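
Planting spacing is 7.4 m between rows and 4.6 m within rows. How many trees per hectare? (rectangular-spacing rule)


Formula: TPH = 10000 m^2/ha / (spacing_x * spacing_y)
Area per tree = 7.4 m * 4.6 m = 34.04 m^2
TPH = 10000 / 34.04 = 294 trees/ha

294


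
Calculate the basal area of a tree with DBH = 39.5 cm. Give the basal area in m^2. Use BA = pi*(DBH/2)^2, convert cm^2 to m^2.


Formula: BA = pi * (DBH/2)^2 / 10000  (cm^2 to m^2)
Radius = DBH/2 = 39.5/2 = 19.75 cm
BA = pi * 19.75^2 / 10000
   = 1225.4175 cm^2 / 10000
   = 0.1225 m^2

0.1225


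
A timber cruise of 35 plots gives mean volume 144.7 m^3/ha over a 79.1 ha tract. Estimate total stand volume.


Formula: Total Volume = Mean Volume per ha * Total Area
Total Volume = 144.7 m^3/ha * 79.1 ha
Total Volume = 11446 m^3

11446


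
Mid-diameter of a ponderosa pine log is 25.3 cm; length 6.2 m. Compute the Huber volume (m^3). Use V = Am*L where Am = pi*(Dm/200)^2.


Huber: V = Am * L,  Am = pi*(Dm/200)^2
Am = pi*(25.3/200)^2 = 0.050273 m^2
V = 0.050273*6.2 = 0.3117 m^3

0.3117


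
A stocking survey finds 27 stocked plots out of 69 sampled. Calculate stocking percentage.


Formula: Stocking % = stocked plots / total plots * 100
Stocking = 27 / 69 * 100
Stocking = 0.3913 * 100 = 39.1%

39.1


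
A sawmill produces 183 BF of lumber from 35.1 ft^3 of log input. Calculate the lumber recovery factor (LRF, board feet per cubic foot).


Formula: LRF = Lumber Output (BF) / Log Input (ft^3)
LRF = 183 BF / 35.1 ft^3
LRF = 5.21 BF/ft^3

5.21


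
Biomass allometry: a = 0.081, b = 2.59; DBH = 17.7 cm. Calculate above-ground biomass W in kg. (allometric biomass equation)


Formula: W = a * DBH^b  (allometric power law)
DBH^b = 17.7^2.59 = 1707.0678
W = 0.081 * 1707.0678 = 138.3 kg

138.3


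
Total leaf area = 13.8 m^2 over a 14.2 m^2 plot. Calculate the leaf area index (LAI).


Formula: LAI = total leaf area / ground area  (dimensionless)
LAI = 13.8 m^2 / 14.2 m^2
LAI = 0.97

0.97


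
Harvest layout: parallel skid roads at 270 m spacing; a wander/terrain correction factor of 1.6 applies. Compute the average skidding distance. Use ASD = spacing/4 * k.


Formula: ASD = (spacing / 4) * correction
Uncorrected distance = spacing / 4 = 270 / 4 = 67.5 m
ASD = 67.5 * 1.6 = 108 m

108


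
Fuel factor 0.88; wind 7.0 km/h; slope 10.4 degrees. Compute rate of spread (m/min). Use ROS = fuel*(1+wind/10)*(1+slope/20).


Formula: ROS = fuel * (1 + wind/10) * (1 + slope/20)
Wind factor = 1 + 7.0/10 = 1.7
Slope factor = 1 + 10.4/20 = 1.52
ROS = 0.88 * 1.7 * 1.52 = 2.27 m/min

2.27


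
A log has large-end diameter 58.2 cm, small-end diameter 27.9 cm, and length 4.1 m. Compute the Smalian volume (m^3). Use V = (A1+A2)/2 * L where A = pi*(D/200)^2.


Smalian: V = (A1 + A2)/2 * L,  A = pi*(D/200)^2
A1 = pi*(58.2/200)^2 = 0.266033 m^2
A2 = pi*(27.9/200)^2 = 0.061136 m^2
V = (0.266033+0.061136)/2*4.1 = 0.6707 m^3

0.6707


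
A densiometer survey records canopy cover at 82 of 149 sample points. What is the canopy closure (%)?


Formula: Canopy closure = covered points / total points * 100
Closure = 82 / 149 * 100
Closure = 0.5503 * 100 = 55.0%

55.0


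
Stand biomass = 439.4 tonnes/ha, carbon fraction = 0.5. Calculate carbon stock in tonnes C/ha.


Formula: Carbon Stock = Biomass * Carbon Fraction
C = 439.4 t/ha * 0.5
C = 219.7 t C/ha

219.7


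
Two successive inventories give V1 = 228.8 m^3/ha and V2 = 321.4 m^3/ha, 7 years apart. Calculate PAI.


Formula: PAI = (V_T2 - V_T1) / (T2 - T1)
Volume increment = 321.4 - 228.8 = 92.6 m^3/ha
PAI = 92.6 / 7 = 13.23 m^3/ha/year

13.23


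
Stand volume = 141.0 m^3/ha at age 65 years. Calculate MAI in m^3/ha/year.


Formula: MAI = Total Volume / Stand Age
MAI = 141.0 m^3/ha / 65 years
MAI = 2.17 m^3/ha/year

2.17


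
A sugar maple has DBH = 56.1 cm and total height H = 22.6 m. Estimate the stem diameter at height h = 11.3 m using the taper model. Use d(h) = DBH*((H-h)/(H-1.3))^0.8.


Taper: d(h) = DBH * ((H - h) / (H - 1.3))^0.8
Numerator = H - h = 22.6 - 11.3 = 11.3 m
Denominator = H - 1.3 = 22.6 - 1.3 = 21.3 m
Ratio = 11.3 / 21.3 = 0.53052
d = 56.1 * 0.53052^0.8 = 33.8 cm

33.8


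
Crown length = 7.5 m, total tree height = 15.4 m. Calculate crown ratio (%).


Formula: Crown Ratio = (Crown Length / Total Height) * 100
CR = (7.5 m / 15.4 m) * 100
CR = 0.487 * 100 = 48.7%

48.7


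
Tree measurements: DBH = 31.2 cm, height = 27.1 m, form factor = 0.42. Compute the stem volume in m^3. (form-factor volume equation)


Formula: V = pi * (DBH/200)^2 * H * ff
Radius = DBH/200 = 31.2/200 = 0.156 m
Radius^2 = 0.156^2 = 0.024336 m^2
V = pi * 0.024336 * 27.1 * 0.42
V = 0.87 m^3

0.87


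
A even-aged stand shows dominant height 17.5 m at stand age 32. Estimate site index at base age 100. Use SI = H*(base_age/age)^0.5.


Formula: SI = H_dom * (base_age / age)^0.5
Age ratio = 100 / 32 = 3.125
sqrt(age_ratio) = 1.76777
SI = 17.5 * 1.76777 = 30.9 m

30.9


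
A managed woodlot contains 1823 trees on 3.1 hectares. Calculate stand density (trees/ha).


Formula: Stand Density = N_trees / Area_ha
Density = 1823 trees / 3.1 ha
Density = 588 trees/ha

588


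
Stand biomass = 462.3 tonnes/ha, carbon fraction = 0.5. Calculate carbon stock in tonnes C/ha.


Formula: Carbon Stock = Biomass * Carbon Fraction
C = 462.3 t/ha * 0.5
C = 231.2 t C/ha

231.2


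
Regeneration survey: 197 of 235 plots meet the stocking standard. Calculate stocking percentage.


Formula: Stocking % = stocked plots / total plots * 100
Stocking = 197 / 235 * 100
Stocking = 0.8383 * 100 = 83.8%

83.8


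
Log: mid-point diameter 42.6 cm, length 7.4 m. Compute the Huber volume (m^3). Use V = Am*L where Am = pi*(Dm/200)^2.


Huber: V = Am * L,  Am = pi*(Dm/200)^2
Am = pi*(42.6/200)^2 = 0.142531 m^2
V = 0.142531*7.4 = 1.0547 m^3

1.0547


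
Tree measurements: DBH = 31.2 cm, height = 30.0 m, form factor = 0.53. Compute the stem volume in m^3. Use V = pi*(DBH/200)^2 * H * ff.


Formula: V = pi * (DBH/200)^2 * H * ff
Radius = DBH/200 = 31.2/200 = 0.156 m
Radius^2 = 0.156^2 = 0.024336 m^2
V = pi * 0.024336 * 30.0 * 0.53
V = 1.216 m^3

1.216


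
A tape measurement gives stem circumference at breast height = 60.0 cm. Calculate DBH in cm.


Formula: DBH = C / pi
DBH = 60.0 / pi
pi = 3.14159...
DBH = 19.1 cm

19.1


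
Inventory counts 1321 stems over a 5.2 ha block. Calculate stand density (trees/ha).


Formula: Stand Density = N_trees / Area_ha
Density = 1321 trees / 5.2 ha
Density = 254 trees/ha

254


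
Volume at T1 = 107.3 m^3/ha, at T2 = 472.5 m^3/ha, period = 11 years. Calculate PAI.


Formula: PAI = (V_T2 - V_T1) / (T2 - T1)
Volume increment = 472.5 - 107.3 = 365.2 m^3/ha
PAI = 365.2 / 11 = 33.2 m^3/ha/year

33.2


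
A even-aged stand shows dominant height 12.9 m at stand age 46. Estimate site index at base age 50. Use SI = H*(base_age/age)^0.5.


Formula: SI = H_dom * (base_age / age)^0.5
Age ratio = 50 / 46 = 1.08696
sqrt(age_ratio) = 1.04257
SI = 12.9 * 1.04257 = 13.4 m

13.4


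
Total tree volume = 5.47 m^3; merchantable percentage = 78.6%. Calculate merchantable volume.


Formula: MV = V_total * (merchantable_pct / 100)
Merchantable fraction = 78.6% / 100 = 0.786
MV = 5.47 m^3 * 0.786 = 4.299 m^3

4.299


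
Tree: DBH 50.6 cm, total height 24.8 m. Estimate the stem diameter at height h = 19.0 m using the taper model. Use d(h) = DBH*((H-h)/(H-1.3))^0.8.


Taper: d(h) = DBH * ((H - h) / (H - 1.3))^0.8
Numerator = H - h = 24.8 - 19.0 = 5.8 m
Denominator = H - 1.3 = 24.8 - 1.3 = 23.5 m
Ratio = 5.8 / 23.5 = 0.24681
d = 50.6 * 0.24681^0.8 = 16.5 cm

16.5


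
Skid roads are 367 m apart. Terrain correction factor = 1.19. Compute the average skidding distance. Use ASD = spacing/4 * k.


Formula: ASD = (spacing / 4) * correction
Uncorrected distance = spacing / 4 = 367 / 4 = 91.75 m
ASD = 91.75 * 1.19 = 109 m

109


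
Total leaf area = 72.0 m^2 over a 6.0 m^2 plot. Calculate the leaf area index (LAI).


Formula: LAI = total leaf area / ground area  (dimensionless)
LAI = 72.0 m^2 / 6.0 m^2
LAI = 12.0

12.0


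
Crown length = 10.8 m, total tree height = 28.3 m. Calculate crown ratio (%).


Formula: Crown Ratio = (Crown Length / Total Height) * 100
CR = (10.8 m / 28.3 m) * 100
CR = 0.3816 * 100 = 38.2%

38.2


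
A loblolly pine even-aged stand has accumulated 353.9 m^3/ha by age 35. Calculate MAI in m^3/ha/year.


Formula: MAI = Total Volume / Stand Age
MAI = 353.9 m^3/ha / 35 years
MAI = 10.11 m^3/ha/year

10.11


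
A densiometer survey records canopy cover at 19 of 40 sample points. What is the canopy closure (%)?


Formula: Canopy closure = covered points / total points * 100
Closure = 19 / 40 * 100
Closure = 0.475 * 100 = 47.5%

47.5


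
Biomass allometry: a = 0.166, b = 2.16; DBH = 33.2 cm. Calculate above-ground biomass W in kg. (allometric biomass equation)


Formula: W = a * DBH^b  (allometric power law)
DBH^b = 33.2^2.16 = 1930.4487
W = 0.166 * 1930.4487 = 320.5 kg

320.5


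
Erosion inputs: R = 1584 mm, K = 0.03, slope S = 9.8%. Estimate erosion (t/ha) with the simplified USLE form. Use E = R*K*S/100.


Formula: E = R * K * S / 100  (simplified USLE)
R * K = 1584 * 0.03 = 47.52
E = 47.52 * 9.8 / 100 = 4.66 t/ha

4.66


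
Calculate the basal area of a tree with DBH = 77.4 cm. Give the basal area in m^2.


Formula: BA = pi * (DBH/2)^2 / 10000  (cm^2 to m^2)
Radius = DBH/2 = 77.4/2 = 38.7 cm
BA = pi * 38.7^2 / 10000
   = 4705.1319 cm^2 / 10000
   = 0.4705 m^2

0.4705


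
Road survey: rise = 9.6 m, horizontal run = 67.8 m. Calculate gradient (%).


Formula: Gradient = rise / run * 100
Gradient = 9.6 / 67.8 * 100 = 14.2%

14.2


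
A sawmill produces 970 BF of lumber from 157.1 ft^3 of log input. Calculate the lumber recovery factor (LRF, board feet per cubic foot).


Formula: LRF = Lumber Output (BF) / Log Input (ft^3)
LRF = 970 BF / 157.1 ft^3
LRF = 6.17 BF/ft^3

6.17


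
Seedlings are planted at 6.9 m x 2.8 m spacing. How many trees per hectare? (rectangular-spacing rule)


Formula: TPH = 10000 m^2/ha / (spacing_x * spacing_y)
Area per tree = 6.9 m * 2.8 m = 19.32 m^2
TPH = 10000 / 19.32 = 518 trees/ha

518


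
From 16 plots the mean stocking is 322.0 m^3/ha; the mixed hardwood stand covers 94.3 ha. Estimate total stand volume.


Formula: Total Volume = Mean Volume per ha * Total Area
Total Volume = 322.0 m^3/ha * 94.3 ha
Total Volume = 30365 m^3

30365


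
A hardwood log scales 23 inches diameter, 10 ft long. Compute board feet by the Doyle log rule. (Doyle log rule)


Doyle: BF = (D - 4)^2 * L / 16
Adjusted diameter = 23 - 4 = 19 in
(D-4)^2 = 19^2 = 361
BF = 361 * 10 / 16 = 226 BF

226


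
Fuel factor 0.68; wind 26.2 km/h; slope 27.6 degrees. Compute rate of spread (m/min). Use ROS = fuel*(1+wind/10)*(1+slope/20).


Formula: ROS = fuel * (1 + wind/10) * (1 + slope/20)
Wind factor = 1 + 26.2/10 = 3.62
Slope factor = 1 + 27.6/20 = 2.38
ROS = 0.68 * 3.62 * 2.38 = 5.86 m/min

5.86


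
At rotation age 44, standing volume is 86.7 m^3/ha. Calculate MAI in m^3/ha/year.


Formula: MAI = Total Volume / Stand Age
MAI = 86.7 m^3/ha / 44 years
MAI = 1.97 m^3/ha/year

1.97


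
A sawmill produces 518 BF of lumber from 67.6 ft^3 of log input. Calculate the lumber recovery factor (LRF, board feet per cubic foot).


Formula: LRF = Lumber Output (BF) / Log Input (ft^3)
LRF = 518 BF / 67.6 ft^3
LRF = 7.66 BF/ft^3

7.66


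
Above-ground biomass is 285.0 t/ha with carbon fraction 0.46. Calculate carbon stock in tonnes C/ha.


Formula: Carbon Stock = Biomass * Carbon Fraction
C = 285.0 t/ha * 0.46
C = 131.1 t C/ha

131.1


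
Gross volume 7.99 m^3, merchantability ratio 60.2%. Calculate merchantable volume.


Formula: MV = V_total * (merchantable_pct / 100)
Merchantable fraction = 60.2% / 100 = 0.602
MV = 7.99 m^3 * 0.602 = 4.81 m^3

4.81


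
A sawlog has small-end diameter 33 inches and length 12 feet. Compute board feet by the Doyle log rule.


Doyle: BF = (D - 4)^2 * L / 16
Adjusted diameter = 33 - 4 = 29 in
(D-4)^2 = 29^2 = 841
BF = 841 * 12 / 16 = 631 BF

631


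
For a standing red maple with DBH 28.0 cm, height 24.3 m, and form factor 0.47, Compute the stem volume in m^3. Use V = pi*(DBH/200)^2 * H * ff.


Formula: V = pi * (DBH/200)^2 * H * ff
Radius = DBH/200 = 28.0/200 = 0.14 m
Radius^2 = 0.14^2 = 0.0196 m^2
V = pi * 0.0196 * 24.3 * 0.47
V = 0.703 m^3

0.703


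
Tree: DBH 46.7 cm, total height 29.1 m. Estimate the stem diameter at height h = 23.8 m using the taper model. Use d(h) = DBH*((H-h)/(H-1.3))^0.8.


Taper: d(h) = DBH * ((H - h) / (H - 1.3))^0.8
Numerator = H - h = 29.1 - 23.8 = 5.3 m
Denominator = H - 1.3 = 29.1 - 1.3 = 27.8 m
Ratio = 5.3 / 27.8 = 0.19065
d = 46.7 * 0.19065^0.8 = 12.4 cm

12.4


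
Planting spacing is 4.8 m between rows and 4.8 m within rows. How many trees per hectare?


Formula: TPH = 10000 m^2/ha / (spacing_x * spacing_y)
Area per tree = 4.8 m * 4.8 m = 23.04 m^2
TPH = 10000 / 23.04 = 434 trees/ha

434


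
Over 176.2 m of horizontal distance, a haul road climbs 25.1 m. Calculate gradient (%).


Formula: Gradient = rise / run * 100
Gradient = 25.1 / 176.2 * 100 = 14.2%

14.2


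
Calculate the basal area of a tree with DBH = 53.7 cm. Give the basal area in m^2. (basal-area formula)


Formula: BA = pi * (DBH/2)^2 / 10000  (cm^2 to m^2)
Radius = DBH/2 = 53.7/2 = 26.85 cm
BA = pi * 26.85^2 / 10000
   = 2264.8448 cm^2 / 10000
   = 0.2265 m^2

0.2265


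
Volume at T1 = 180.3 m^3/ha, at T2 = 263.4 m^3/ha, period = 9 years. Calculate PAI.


Formula: PAI = (V_T2 - V_T1) / (T2 - T1)
Volume increment = 263.4 - 180.3 = 83.1 m^3/ha
PAI = 83.1 / 9 = 9.23 m^3/ha/year

9.23


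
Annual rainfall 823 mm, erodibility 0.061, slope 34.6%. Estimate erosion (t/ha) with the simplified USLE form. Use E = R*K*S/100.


Formula: E = R * K * S / 100  (simplified USLE)
R * K = 823 * 0.061 = 50.203
E = 50.203 * 34.6 / 100 = 17.37 t/ha

17.37


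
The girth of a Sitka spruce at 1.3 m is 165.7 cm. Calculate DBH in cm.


Formula: DBH = C / pi
DBH = 165.7 / pi
pi = 3.14159...
DBH = 52.7 cm

52.7


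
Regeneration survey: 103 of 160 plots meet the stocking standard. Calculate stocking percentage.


Formula: Stocking % = stocked plots / total plots * 100
Stocking = 103 / 160 * 100
Stocking = 0.6438 * 100 = 64.4%

64.4


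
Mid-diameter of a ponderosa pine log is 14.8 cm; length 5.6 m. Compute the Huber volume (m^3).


Huber: V = Am * L,  Am = pi*(Dm/200)^2
Am = pi*(14.8/200)^2 = 0.017203 m^2
V = 0.017203*5.6 = 0.0963 m^3

0.0963


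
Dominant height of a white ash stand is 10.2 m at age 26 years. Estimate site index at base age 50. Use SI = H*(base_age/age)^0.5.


Formula: SI = H_dom * (base_age / age)^0.5
Age ratio = 50 / 26 = 1.92308
sqrt(age_ratio) = 1.38675
SI = 10.2 * 1.38675 = 14.1 m

14.1


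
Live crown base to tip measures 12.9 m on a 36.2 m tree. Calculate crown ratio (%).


Formula: Crown Ratio = (Crown Length / Total Height) * 100
CR = (12.9 m / 36.2 m) * 100
CR = 0.3564 * 100 = 35.6%

35.6


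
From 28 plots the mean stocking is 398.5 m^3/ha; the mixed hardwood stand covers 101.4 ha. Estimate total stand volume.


Formula: Total Volume = Mean Volume per ha * Total Area
Total Volume = 398.5 m^3/ha * 101.4 ha
Total Volume = 40408 m^3

40408


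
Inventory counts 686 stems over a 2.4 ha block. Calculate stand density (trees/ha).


Formula: Stand Density = N_trees / Area_ha
Density = 686 trees / 2.4 ha
Density = 286 trees/ha

286


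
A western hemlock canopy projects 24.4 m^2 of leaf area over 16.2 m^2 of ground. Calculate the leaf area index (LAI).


Formula: LAI = total leaf area / ground area  (dimensionless)
LAI = 24.4 m^2 / 16.2 m^2
LAI = 1.51

1.51


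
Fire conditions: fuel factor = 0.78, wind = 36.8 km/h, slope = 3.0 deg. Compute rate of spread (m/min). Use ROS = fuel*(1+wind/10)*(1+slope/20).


Formula: ROS = fuel * (1 + wind/10) * (1 + slope/20)
Wind factor = 1 + 36.8/10 = 4.68
Slope factor = 1 + 3.0/20 = 1.15
ROS = 0.78 * 4.68 * 1.15 = 4.2 m/min

4.2


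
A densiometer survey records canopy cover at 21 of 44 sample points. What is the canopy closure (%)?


Formula: Canopy closure = covered points / total points * 100
Closure = 21 / 44 * 100
Closure = 0.4773 * 100 = 47.7%

47.7


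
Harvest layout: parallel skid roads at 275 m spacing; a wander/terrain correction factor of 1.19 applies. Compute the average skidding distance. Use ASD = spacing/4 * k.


Formula: ASD = (spacing / 4) * correction
Uncorrected distance = spacing / 4 = 275 / 4 = 68.75 m
ASD = 68.75 * 1.19 = 82 m

82


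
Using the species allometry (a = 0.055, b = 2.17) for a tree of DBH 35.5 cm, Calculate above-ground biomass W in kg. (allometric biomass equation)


Formula: W = a * DBH^b  (allometric power law)
DBH^b = 35.5^2.17 = 2312.041
W = 0.055 * 2312.041 = 127.2 kg

127.2


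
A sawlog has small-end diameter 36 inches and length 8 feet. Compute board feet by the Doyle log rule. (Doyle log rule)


Doyle: BF = (D - 4)^2 * L / 16
Adjusted diameter = 36 - 4 = 32 in
(D-4)^2 = 32^2 = 1024
BF = 1024 * 8 / 16 = 512 BF

512


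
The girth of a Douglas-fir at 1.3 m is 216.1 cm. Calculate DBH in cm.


Formula: DBH = C / pi
DBH = 216.1 / pi
pi = 3.14159...
DBH = 68.8 cm

68.8


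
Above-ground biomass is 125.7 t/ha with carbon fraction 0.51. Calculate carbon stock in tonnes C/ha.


Formula: Carbon Stock = Biomass * Carbon Fraction
C = 125.7 t/ha * 0.51
C = 64.1 t C/ha

64.1


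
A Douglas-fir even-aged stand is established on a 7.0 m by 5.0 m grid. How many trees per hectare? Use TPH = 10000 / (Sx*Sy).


Formula: TPH = 10000 m^2/ha / (spacing_x * spacing_y)
Area per tree = 7.0 m * 5.0 m = 35.0 m^2
TPH = 10000 / 35.0 = 286 trees/ha

286


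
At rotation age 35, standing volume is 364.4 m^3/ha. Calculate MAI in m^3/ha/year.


Formula: MAI = Total Volume / Stand Age
MAI = 364.4 m^3/ha / 35 years
MAI = 10.41 m^3/ha/year

10.41


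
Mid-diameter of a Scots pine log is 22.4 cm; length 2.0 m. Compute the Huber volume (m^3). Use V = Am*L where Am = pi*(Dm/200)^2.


Huber: V = Am * L,  Am = pi*(Dm/200)^2
Am = pi*(22.4/200)^2 = 0.039408 m^2
V = 0.039408*2.0 = 0.0788 m^3

0.0788


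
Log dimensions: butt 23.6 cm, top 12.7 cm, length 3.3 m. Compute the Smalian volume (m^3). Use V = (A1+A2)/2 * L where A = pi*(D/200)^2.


Smalian: V = (A1 + A2)/2 * L,  A = pi*(D/200)^2
A1 = pi*(23.6/200)^2 = 0.043744 m^2
A2 = pi*(12.7/200)^2 = 0.012668 m^2
V = (0.043744+0.012668)/2*3.3 = 0.0931 m^3

0.0931


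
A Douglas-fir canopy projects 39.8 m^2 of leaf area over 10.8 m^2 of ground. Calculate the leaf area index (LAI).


Formula: LAI = total leaf area / ground area  (dimensionless)
LAI = 39.8 m^2 / 10.8 m^2
LAI = 3.69

3.69


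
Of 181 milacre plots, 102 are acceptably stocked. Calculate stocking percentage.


Formula: Stocking % = stocked plots / total plots * 100
Stocking = 102 / 181 * 100
Stocking = 0.5635 * 100 = 56.4%

56.4


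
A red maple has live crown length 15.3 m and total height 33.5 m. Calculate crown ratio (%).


Formula: Crown Ratio = (Crown Length / Total Height) * 100
CR = (15.3 m / 33.5 m) * 100
CR = 0.4567 * 100 = 45.7%

45.7


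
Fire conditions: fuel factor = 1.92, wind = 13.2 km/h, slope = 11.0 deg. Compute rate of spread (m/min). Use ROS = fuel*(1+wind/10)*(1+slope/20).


Formula: ROS = fuel * (1 + wind/10) * (1 + slope/20)
Wind factor = 1 + 13.2/10 = 2.32
Slope factor = 1 + 11.0/20 = 1.55
ROS = 1.92 * 2.32 * 1.55 = 6.9 m/min

6.9


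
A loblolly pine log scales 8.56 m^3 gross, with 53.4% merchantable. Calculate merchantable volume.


Formula: MV = V_total * (merchantable_pct / 100)
Merchantable fraction = 53.4% / 100 = 0.534
MV = 8.56 m^3 * 0.534 = 4.571 m^3

4.571


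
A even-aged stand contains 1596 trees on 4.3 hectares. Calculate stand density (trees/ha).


Formula: Stand Density = N_trees / Area_ha
Density = 1596 trees / 4.3 ha
Density = 371 trees/ha

371


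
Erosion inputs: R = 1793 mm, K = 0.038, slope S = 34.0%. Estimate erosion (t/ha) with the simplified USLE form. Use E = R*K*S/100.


Formula: E = R * K * S / 100  (simplified USLE)
R * K = 1793 * 0.038 = 68.134
E = 68.134 * 34.0 / 100 = 23.17 t/ha

23.17


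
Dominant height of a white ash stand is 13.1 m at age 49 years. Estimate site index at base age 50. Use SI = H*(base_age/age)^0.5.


Formula: SI = H_dom * (base_age / age)^0.5
Age ratio = 50 / 49 = 1.02041
sqrt(age_ratio) = 1.01015
SI = 13.1 * 1.01015 = 13.2 m

13.2


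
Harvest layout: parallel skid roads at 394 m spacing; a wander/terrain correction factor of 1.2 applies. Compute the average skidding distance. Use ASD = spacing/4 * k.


Formula: ASD = (spacing / 4) * correction
Uncorrected distance = spacing / 4 = 394 / 4 = 98.5 m
ASD = 98.5 * 1.2 = 118 m

118


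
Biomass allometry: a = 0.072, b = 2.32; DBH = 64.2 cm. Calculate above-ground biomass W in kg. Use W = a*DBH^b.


Formula: W = a * DBH^b  (allometric power law)
DBH^b = 64.2^2.32 = 15612.8168
W = 0.072 * 15612.8168 = 1124.1 kg

1124.1


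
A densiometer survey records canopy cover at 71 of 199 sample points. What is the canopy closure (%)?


Formula: Canopy closure = covered points / total points * 100
Closure = 71 / 199 * 100
Closure = 0.3568 * 100 = 35.7%

35.7


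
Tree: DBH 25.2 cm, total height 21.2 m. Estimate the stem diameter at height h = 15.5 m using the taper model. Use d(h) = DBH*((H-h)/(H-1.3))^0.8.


Taper: d(h) = DBH * ((H - h) / (H - 1.3))^0.8
Numerator = H - h = 21.2 - 15.5 = 5.7 m
Denominator = H - 1.3 = 21.2 - 1.3 = 19.9 m
Ratio = 5.7 / 19.9 = 0.28643
d = 25.2 * 0.28643^0.8 = 9.3 cm

9.3


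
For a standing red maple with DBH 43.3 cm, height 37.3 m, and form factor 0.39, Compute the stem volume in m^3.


Formula: V = pi * (DBH/200)^2 * H * ff
Radius = DBH/200 = 43.3/200 = 0.2165 m
Radius^2 = 0.2165^2 = 0.04687225 m^2
V = pi * 0.04687225 * 37.3 * 0.39
V = 2.142 m^3

2.142


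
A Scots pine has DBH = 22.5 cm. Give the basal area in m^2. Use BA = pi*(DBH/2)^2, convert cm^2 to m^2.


Formula: BA = pi * (DBH/2)^2 / 10000  (cm^2 to m^2)
Radius = DBH/2 = 22.5/2 = 11.25 cm
BA = pi * 11.25^2 / 10000
   = 397.6078 cm^2 / 10000
   = 0.0398 m^2

0.0398


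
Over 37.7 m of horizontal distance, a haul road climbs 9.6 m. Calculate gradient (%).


Formula: Gradient = rise / run * 100
Gradient = 9.6 / 37.7 * 100 = 25.5%

25.5


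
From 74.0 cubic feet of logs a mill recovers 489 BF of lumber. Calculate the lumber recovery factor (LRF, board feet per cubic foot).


Formula: LRF = Lumber Output (BF) / Log Input (ft^3)
LRF = 489 BF / 74.0 ft^3
LRF = 6.61 BF/ft^3

6.61


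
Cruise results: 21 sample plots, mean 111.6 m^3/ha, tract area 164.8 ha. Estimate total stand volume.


Formula: Total Volume = Mean Volume per ha * Total Area
Total Volume = 111.6 m^3/ha * 164.8 ha
Total Volume = 18392 m^3

18392


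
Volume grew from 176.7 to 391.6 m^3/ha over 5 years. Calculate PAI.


Formula: PAI = (V_T2 - V_T1) / (T2 - T1)
Volume increment = 391.6 - 176.7 = 214.9 m^3/ha
PAI = 214.9 / 5 = 42.98 m^3/ha/year

42.98


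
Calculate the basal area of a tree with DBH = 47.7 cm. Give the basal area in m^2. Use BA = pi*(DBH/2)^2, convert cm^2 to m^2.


Formula: BA = pi * (DBH/2)^2 / 10000  (cm^2 to m^2)
Radius = DBH/2 = 47.7/2 = 23.85 cm
BA = pi * 23.85^2 / 10000
   = 1787.0086 cm^2 / 10000
   = 0.1787 m^2

0.1787


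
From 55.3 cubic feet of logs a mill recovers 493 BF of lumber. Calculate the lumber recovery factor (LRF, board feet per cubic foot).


Formula: LRF = Lumber Output (BF) / Log Input (ft^3)
LRF = 493 BF / 55.3 ft^3
LRF = 8.92 BF/ft^3

8.92


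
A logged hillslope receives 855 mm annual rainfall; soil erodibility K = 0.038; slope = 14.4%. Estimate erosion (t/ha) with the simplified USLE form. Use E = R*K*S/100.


Formula: E = R * K * S / 100  (simplified USLE)
R * K = 855 * 0.038 = 32.49
E = 32.49 * 14.4 / 100 = 4.68 t/ha

4.68


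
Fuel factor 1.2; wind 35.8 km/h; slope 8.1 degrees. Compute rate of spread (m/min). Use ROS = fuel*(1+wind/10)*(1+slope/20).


Formula: ROS = fuel * (1 + wind/10) * (1 + slope/20)
Wind factor = 1 + 35.8/10 = 4.58
Slope factor = 1 + 8.1/20 = 1.405
ROS = 1.2 * 4.58 * 1.405 = 7.72 m/min

7.72


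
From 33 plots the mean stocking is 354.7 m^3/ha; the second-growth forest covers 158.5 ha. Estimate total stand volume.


Formula: Total Volume = Mean Volume per ha * Total Area
Total Volume = 354.7 m^3/ha * 158.5 ha
Total Volume = 56220 m^3

56220


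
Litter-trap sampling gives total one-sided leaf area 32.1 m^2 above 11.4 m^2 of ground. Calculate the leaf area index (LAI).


Formula: LAI = total leaf area / ground area  (dimensionless)
LAI = 32.1 m^2 / 11.4 m^2
LAI = 2.82

2.82


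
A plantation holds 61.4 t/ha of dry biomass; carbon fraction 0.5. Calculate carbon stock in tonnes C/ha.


Formula: Carbon Stock = Biomass * Carbon Fraction
C = 61.4 t/ha * 0.5
C = 30.7 t C/ha

30.7


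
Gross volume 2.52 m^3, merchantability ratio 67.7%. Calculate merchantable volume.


Formula: MV = V_total * (merchantable_pct / 100)
Merchantable fraction = 67.7% / 100 = 0.677
MV = 2.52 m^3 * 0.677 = 1.706 m^3

1.706


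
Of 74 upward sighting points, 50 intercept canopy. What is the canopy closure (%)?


Formula: Canopy closure = covered points / total points * 100
Closure = 50 / 74 * 100
Closure = 0.6757 * 100 = 67.6%

67.6


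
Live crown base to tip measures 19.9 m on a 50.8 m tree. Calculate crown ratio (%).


Formula: Crown Ratio = (Crown Length / Total Height) * 100
CR = (19.9 m / 50.8 m) * 100
CR = 0.3917 * 100 = 39.2%

39.2


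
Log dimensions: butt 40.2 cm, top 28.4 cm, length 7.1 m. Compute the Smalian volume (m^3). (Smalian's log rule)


Smalian: V = (A1 + A2)/2 * L,  A = pi*(D/200)^2
A1 = pi*(40.2/200)^2 = 0.126923 m^2
A2 = pi*(28.4/200)^2 = 0.063347 m^2
V = (0.126923+0.063347)/2*7.1 = 0.6755 m^3

0.6755


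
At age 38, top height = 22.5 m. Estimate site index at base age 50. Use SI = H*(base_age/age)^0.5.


Formula: SI = H_dom * (base_age / age)^0.5
Age ratio = 50 / 38 = 1.31579
sqrt(age_ratio) = 1.14708
SI = 22.5 * 1.14708 = 25.8 m

25.8


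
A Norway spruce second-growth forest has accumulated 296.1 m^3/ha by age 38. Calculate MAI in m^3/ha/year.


Formula: MAI = Total Volume / Stand Age
MAI = 296.1 m^3/ha / 38 years
MAI = 7.79 m^3/ha/year

7.79


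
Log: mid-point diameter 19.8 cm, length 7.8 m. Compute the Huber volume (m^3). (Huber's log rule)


Huber: V = Am * L,  Am = pi*(Dm/200)^2
Am = pi*(19.8/200)^2 = 0.030791 m^2
V = 0.030791*7.8 = 0.2402 m^3

0.2402


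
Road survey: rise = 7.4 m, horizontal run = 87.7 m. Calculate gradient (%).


Formula: Gradient = rise / run * 100
Gradient = 7.4 / 87.7 * 100 = 8.4%

8.4


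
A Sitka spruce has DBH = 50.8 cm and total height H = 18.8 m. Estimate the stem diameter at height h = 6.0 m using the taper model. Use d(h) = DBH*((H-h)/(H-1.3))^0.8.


Taper: d(h) = DBH * ((H - h) / (H - 1.3))^0.8
Numerator = H - h = 18.8 - 6.0 = 12.8 m
Denominator = H - 1.3 = 18.8 - 1.3 = 17.5 m
Ratio = 12.8 / 17.5 = 0.73143
d = 50.8 * 0.73143^0.8 = 39.6 cm

39.6


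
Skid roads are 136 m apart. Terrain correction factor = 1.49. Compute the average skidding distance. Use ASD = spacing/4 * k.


Formula: ASD = (spacing / 4) * correction
Uncorrected distance = spacing / 4 = 136 / 4 = 34 m
ASD = 34 * 1.49 = 51 m

51


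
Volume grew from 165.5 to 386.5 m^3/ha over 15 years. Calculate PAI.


Formula: PAI = (V_T2 - V_T1) / (T2 - T1)
Volume increment = 386.5 - 165.5 = 221.0 m^3/ha
PAI = 221.0 / 15 = 14.73 m^3/ha/year

14.73


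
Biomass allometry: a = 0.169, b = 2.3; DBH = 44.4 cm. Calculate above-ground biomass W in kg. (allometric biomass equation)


Formula: W = a * DBH^b  (allometric power law)
DBH^b = 44.4^2.3 = 6151.4972
W = 0.169 * 6151.4972 = 1039.6 kg

1039.6


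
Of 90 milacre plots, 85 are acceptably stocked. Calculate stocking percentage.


Formula: Stocking % = stocked plots / total plots * 100
Stocking = 85 / 90 * 100
Stocking = 0.9444 * 100 = 94.4%

94.4


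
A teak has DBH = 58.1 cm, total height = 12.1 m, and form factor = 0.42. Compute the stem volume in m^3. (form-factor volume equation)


Formula: V = pi * (DBH/200)^2 * H * ff
Radius = DBH/200 = 58.1/200 = 0.2905 m
Radius^2 = 0.2905^2 = 0.08439025 m^2
V = pi * 0.08439025 * 12.1 * 0.42
V = 1.347 m^3

1.347


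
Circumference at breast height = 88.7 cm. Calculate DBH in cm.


Formula: DBH = C / pi
DBH = 88.7 / pi
pi = 3.14159...
DBH = 28.2 cm

28.2


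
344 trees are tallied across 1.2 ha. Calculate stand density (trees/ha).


Formula: Stand Density = N_trees / Area_ha
Density = 344 trees / 1.2 ha
Density = 287 trees/ha

287


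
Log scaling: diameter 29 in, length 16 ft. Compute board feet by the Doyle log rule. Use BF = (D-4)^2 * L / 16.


Doyle: BF = (D - 4)^2 * L / 16
Adjusted diameter = 29 - 4 = 25 in
(D-4)^2 = 25^2 = 625
BF = 625 * 16 / 16 = 625 BF

625


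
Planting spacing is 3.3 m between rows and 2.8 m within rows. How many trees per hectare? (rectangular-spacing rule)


Formula: TPH = 10000 m^2/ha / (spacing_x * spacing_y)
Area per tree = 3.3 m * 2.8 m = 9.24 m^2
TPH = 10000 / 9.24 = 1082 trees/ha

1082


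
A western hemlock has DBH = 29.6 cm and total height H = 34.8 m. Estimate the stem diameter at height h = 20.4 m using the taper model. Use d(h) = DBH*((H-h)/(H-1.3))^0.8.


Taper: d(h) = DBH * ((H - h) / (H - 1.3))^0.8
Numerator = H - h = 34.8 - 20.4 = 14.4 m
Denominator = H - 1.3 = 34.8 - 1.3 = 33.5 m
Ratio = 14.4 / 33.5 = 0.42985
d = 29.6 * 0.42985^0.8 = 15.1 cm

15.1


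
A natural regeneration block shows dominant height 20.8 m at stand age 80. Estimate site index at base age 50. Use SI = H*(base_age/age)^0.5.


Formula: SI = H_dom * (base_age / age)^0.5
Age ratio = 50 / 80 = 0.625
sqrt(age_ratio) = 0.79057
SI = 20.8 * 0.79057 = 16.4 m

16.4


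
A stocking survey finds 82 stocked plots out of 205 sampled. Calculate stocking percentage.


Formula: Stocking % = stocked plots / total plots * 100
Stocking = 82 / 205 * 100
Stocking = 0.4 * 100 = 40.0%

40.0


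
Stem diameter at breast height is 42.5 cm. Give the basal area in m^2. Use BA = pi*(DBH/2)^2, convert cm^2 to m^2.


Formula: BA = pi * (DBH/2)^2 / 10000  (cm^2 to m^2)
Radius = DBH/2 = 42.5/2 = 21.25 cm
BA = pi * 21.25^2 / 10000
   = 1418.6254 cm^2 / 10000
   = 0.1419 m^2

0.1419


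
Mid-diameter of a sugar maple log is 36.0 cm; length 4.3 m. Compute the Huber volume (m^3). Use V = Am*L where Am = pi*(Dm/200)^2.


Huber: V = Am * L,  Am = pi*(Dm/200)^2
Am = pi*(36.0/200)^2 = 0.101788 m^2
V = 0.101788*4.3 = 0.4377 m^3

0.4377


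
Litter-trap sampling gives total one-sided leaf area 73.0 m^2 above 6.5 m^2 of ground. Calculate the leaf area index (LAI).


Formula: LAI = total leaf area / ground area  (dimensionless)
LAI = 73.0 m^2 / 6.5 m^2
LAI = 11.23

11.23


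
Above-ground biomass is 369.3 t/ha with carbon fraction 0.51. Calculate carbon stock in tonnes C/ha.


Formula: Carbon Stock = Biomass * Carbon Fraction
C = 369.3 t/ha * 0.51
C = 188.3 t C/ha

188.3


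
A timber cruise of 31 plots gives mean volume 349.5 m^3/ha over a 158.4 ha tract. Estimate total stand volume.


Formula: Total Volume = Mean Volume per ha * Total Area
Total Volume = 349.5 m^3/ha * 158.4 ha
Total Volume = 55361 m^3

55361


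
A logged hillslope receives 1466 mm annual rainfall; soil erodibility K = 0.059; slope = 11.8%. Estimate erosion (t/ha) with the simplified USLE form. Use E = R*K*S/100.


Formula: E = R * K * S / 100  (simplified USLE)
R * K = 1466 * 0.059 = 86.494
E = 86.494 * 11.8 / 100 = 10.21 t/ha

10.21


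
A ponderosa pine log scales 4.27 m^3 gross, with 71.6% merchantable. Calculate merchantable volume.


Formula: MV = V_total * (merchantable_pct / 100)
Merchantable fraction = 71.6% / 100 = 0.716
MV = 4.27 m^3 * 0.716 = 3.057 m^3

3.057


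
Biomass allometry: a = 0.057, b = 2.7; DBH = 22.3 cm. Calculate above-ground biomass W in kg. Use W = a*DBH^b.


Formula: W = a * DBH^b  (allometric power law)
DBH^b = 22.3^2.7 = 4369.4133
W = 0.057 * 4369.4133 = 249.1 kg

249.1


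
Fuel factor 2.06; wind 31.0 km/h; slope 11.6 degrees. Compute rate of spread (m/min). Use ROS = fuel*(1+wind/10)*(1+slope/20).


Formula: ROS = fuel * (1 + wind/10) * (1 + slope/20)
Wind factor = 1 + 31.0/10 = 4.1
Slope factor = 1 + 11.6/20 = 1.58
ROS = 2.06 * 4.1 * 1.58 = 13.34 m/min

13.34


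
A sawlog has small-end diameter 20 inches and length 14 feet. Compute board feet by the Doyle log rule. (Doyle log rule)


Doyle: BF = (D - 4)^2 * L / 16
Adjusted diameter = 20 - 4 = 16 in
(D-4)^2 = 16^2 = 256
BF = 256 * 14 / 16 = 224 BF

224


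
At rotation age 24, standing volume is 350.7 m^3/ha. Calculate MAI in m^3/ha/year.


Formula: MAI = Total Volume / Stand Age
MAI = 350.7 m^3/ha / 24 years
MAI = 14.61 m^3/ha/year

14.61


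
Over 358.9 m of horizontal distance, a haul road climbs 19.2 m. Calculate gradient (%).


Formula: Gradient = rise / run * 100
Gradient = 19.2 / 358.9 * 100 = 5.3%

5.3


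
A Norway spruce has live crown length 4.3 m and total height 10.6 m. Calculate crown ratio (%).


Formula: Crown Ratio = (Crown Length / Total Height) * 100
CR = (4.3 m / 10.6 m) * 100
CR = 0.4057 * 100 = 40.6%

40.6


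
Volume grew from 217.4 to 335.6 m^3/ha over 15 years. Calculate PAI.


Formula: PAI = (V_T2 - V_T1) / (T2 - T1)
Volume increment = 335.6 - 217.4 = 118.2 m^3/ha
PAI = 118.2 / 15 = 7.88 m^3/ha/year

7.88


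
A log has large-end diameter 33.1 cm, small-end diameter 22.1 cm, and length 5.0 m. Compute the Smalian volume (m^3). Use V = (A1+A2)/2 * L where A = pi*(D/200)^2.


Smalian: V = (A1 + A2)/2 * L,  A = pi*(D/200)^2
A1 = pi*(33.1/200)^2 = 0.086049 m^2
A2 = pi*(22.1/200)^2 = 0.03836 m^2
V = (0.086049+0.03836)/2*5.0 = 0.311 m^3

0.311


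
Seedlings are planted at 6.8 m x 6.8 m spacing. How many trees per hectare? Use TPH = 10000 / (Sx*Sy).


Formula: TPH = 10000 m^2/ha / (spacing_x * spacing_y)
Area per tree = 6.8 m * 6.8 m = 46.24 m^2
TPH = 10000 / 46.24 = 216 trees/ha

216


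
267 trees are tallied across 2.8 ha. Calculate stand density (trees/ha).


Formula: Stand Density = N_trees / Area_ha
Density = 267 trees / 2.8 ha
Density = 95 trees/ha

95


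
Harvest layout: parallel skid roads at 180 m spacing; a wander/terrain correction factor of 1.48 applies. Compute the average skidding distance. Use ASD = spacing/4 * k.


Formula: ASD = (spacing / 4) * correction
Uncorrected distance = spacing / 4 = 180 / 4 = 45 m
ASD = 45 * 1.48 = 67 m

67


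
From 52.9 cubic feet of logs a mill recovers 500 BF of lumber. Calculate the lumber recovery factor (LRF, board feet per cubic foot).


Formula: LRF = Lumber Output (BF) / Log Input (ft^3)
LRF = 500 BF / 52.9 ft^3
LRF = 9.45 BF/ft^3

9.45


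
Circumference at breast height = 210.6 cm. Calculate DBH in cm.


Formula: DBH = C / pi
DBH = 210.6 / pi
pi = 3.14159...
DBH = 67.0 cm

67.0


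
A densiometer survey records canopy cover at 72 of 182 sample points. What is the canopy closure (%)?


Formula: Canopy closure = covered points / total points * 100
Closure = 72 / 182 * 100
Closure = 0.3956 * 100 = 39.6%

39.6


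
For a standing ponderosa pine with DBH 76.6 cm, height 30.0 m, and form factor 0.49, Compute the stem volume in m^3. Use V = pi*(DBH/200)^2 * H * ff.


Formula: V = pi * (DBH/200)^2 * H * ff
Radius = DBH/200 = 76.6/200 = 0.383 m
Radius^2 = 0.383^2 = 0.146689 m^2
V = pi * 0.146689 * 30.0 * 0.49
V = 6.774 m^3

6.774


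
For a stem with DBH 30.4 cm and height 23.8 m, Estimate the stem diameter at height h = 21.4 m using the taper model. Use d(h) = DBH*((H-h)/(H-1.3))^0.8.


Taper: d(h) = DBH * ((H - h) / (H - 1.3))^0.8
Numerator = H - h = 23.8 - 21.4 = 2.4 m
Denominator = H - 1.3 = 23.8 - 1.3 = 22.5 m
Ratio = 2.4 / 22.5 = 0.10667
d = 30.4 * 0.10667^0.8 = 5.1 cm

5.1


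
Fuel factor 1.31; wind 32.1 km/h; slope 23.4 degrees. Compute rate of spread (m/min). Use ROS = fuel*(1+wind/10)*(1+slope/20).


Formula: ROS = fuel * (1 + wind/10) * (1 + slope/20)
Wind factor = 1 + 32.1/10 = 4.21
Slope factor = 1 + 23.4/20 = 2.17
ROS = 1.31 * 4.21 * 2.17 = 11.97 m/min

11.97


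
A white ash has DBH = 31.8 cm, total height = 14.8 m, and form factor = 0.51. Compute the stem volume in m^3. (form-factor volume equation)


Formula: V = pi * (DBH/200)^2 * H * ff
Radius = DBH/200 = 31.8/200 = 0.159 m
Radius^2 = 0.159^2 = 0.025281 m^2
V = pi * 0.025281 * 14.8 * 0.51
V = 0.599 m^3

0.599


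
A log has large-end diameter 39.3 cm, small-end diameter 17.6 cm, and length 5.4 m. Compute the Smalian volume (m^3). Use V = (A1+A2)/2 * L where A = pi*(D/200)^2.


Smalian: V = (A1 + A2)/2 * L,  A = pi*(D/200)^2
A1 = pi*(39.3/200)^2 = 0.121304 m^2
A2 = pi*(17.6/200)^2 = 0.024328 m^2
V = (0.121304+0.024328)/2*5.4 = 0.3932 m^3

0.3932


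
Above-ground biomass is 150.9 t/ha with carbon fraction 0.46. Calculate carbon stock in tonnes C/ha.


Formula: Carbon Stock = Biomass * Carbon Fraction
C = 150.9 t/ha * 0.46
C = 69.4 t C/ha

69.4


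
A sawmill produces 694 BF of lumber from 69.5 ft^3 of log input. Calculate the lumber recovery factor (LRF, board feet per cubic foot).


Formula: LRF = Lumber Output (BF) / Log Input (ft^3)
LRF = 694 BF / 69.5 ft^3
LRF = 9.99 BF/ft^3

9.99


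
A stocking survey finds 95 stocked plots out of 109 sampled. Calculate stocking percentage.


Formula: Stocking % = stocked plots / total plots * 100
Stocking = 95 / 109 * 100
Stocking = 0.8716 * 100 = 87.2%

87.2


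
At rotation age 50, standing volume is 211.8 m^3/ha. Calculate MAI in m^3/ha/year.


Formula: MAI = Total Volume / Stand Age
MAI = 211.8 m^3/ha / 50 years
MAI = 4.24 m^3/ha/year

4.24


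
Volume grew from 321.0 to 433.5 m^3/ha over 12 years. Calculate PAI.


Formula: PAI = (V_T2 - V_T1) / (T2 - T1)
Volume increment = 433.5 - 321.0 = 112.5 m^3/ha
PAI = 112.5 / 12 = 9.38 m^3/ha/year

9.38


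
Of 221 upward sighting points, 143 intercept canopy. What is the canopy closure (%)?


Formula: Canopy closure = covered points / total points * 100
Closure = 143 / 221 * 100
Closure = 0.6471 * 100 = 64.7%

64.7


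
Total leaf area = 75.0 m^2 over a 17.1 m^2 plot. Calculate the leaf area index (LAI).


Formula: LAI = total leaf area / ground area  (dimensionless)
LAI = 75.0 m^2 / 17.1 m^2
LAI = 4.39

4.39


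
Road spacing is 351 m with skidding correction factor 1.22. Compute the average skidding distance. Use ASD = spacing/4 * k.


Formula: ASD = (spacing / 4) * correction
Uncorrected distance = spacing / 4 = 351 / 4 = 87.75 m
ASD = 87.75 * 1.22 = 107 m

107


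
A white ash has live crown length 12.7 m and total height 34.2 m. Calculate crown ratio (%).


Formula: Crown Ratio = (Crown Length / Total Height) * 100
CR = (12.7 m / 34.2 m) * 100
CR = 0.3713 * 100 = 37.1%

37.1


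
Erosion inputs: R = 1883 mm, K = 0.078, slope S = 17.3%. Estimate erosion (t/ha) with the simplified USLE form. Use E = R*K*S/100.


Formula: E = R * K * S / 100  (simplified USLE)
R * K = 1883 * 0.078 = 146.874
E = 146.874 * 17.3 / 100 = 25.41 t/ha

25.41


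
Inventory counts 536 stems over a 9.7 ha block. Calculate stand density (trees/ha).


Formula: Stand Density = N_trees / Area_ha
Density = 536 trees / 9.7 ha
Density = 55 trees/ha

55


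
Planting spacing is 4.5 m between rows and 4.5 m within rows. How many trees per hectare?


Formula: TPH = 10000 m^2/ha / (spacing_x * spacing_y)
Area per tree = 4.5 m * 4.5 m = 20.25 m^2
TPH = 10000 / 20.25 = 494 trees/ha

494
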